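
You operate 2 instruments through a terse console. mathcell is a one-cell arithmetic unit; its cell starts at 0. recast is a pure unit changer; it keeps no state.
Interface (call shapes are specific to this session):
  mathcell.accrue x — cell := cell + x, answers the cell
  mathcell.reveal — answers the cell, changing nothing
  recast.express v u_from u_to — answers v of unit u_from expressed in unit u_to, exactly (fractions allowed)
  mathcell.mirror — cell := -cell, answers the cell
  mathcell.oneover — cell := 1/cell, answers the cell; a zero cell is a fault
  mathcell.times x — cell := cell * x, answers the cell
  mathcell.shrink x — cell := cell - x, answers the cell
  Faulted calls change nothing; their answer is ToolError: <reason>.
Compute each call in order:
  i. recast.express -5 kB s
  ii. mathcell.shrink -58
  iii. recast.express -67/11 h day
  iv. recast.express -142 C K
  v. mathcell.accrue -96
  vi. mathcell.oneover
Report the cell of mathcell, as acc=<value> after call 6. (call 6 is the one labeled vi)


Answer: acc=-1/38

Derivation:
>> express(-5, kB, s)
<< ToolError: incompatible units
>> shrink(-58)
<< 58
>> express(-67/11, h, day)
<< -67/264
>> express(-142, C, K)
<< 2623/20
>> accrue(-96)
<< -38
>> oneover()
<< -1/38


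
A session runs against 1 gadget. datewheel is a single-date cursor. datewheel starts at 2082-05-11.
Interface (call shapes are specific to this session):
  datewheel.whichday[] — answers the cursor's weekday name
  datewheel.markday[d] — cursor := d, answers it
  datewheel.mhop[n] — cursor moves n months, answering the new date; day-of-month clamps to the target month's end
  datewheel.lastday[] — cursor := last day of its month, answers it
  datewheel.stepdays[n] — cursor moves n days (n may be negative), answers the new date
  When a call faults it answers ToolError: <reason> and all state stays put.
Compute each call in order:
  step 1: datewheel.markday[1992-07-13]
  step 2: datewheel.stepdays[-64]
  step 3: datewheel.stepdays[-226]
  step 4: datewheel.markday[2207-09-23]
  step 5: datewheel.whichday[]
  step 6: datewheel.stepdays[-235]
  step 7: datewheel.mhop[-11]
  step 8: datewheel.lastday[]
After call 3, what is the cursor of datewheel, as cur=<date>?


% datewheel.markday d: 1992-07-13
  1992-07-13
% datewheel.stepdays n: -64
  1992-05-10
% datewheel.stepdays n: -226
  1991-09-27
% datewheel.markday d: 2207-09-23
  2207-09-23
% datewheel.whichday
  Wednesday
% datewheel.stepdays n: -235
  2207-01-31
% datewheel.mhop n: -11
  2206-02-28
% datewheel.lastday
  2206-02-28

Answer: cur=1991-09-27


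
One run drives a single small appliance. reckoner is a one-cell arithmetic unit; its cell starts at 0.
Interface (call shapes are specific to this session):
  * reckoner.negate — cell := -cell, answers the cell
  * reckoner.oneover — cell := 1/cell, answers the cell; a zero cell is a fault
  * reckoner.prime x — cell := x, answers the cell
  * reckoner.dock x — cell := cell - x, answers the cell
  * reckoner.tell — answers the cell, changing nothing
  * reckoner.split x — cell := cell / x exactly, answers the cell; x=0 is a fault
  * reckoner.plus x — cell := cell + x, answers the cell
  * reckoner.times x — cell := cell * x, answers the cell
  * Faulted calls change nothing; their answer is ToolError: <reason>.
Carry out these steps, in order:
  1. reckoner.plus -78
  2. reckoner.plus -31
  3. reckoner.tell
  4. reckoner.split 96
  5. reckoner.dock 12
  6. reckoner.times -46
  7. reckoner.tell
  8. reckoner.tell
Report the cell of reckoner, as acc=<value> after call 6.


→ reckoner.plus(-78)
← -78
→ reckoner.plus(-31)
← -109
→ reckoner.tell()
← -109
→ reckoner.split(96)
← -109/96
→ reckoner.dock(12)
← -1261/96
→ reckoner.times(-46)
← 29003/48
→ reckoner.tell()
← 29003/48
→ reckoner.tell()
← 29003/48

Answer: acc=29003/48


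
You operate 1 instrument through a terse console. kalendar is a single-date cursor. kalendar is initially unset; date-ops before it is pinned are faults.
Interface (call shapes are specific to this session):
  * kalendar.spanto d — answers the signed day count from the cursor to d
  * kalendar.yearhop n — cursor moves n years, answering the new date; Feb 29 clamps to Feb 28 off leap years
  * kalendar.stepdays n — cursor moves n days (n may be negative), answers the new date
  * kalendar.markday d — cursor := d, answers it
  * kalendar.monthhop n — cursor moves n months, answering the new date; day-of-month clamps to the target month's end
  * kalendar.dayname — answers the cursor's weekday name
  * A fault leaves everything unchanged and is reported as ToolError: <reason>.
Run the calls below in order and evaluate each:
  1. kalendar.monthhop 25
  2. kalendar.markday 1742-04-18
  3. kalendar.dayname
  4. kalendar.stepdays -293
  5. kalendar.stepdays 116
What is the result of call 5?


Answer: 1741-10-23

Derivation:
I try kalendar.monthhop(n='25'), and see ToolError: no date set.
I use kalendar.markday(d='1742-04-18'), which returns 1742-04-18.
I call kalendar.dayname(), and get Wednesday.
I invoke kalendar.stepdays(n='-293'), and observe 1741-06-29.
Then kalendar.stepdays(n='116'), and see 1741-10-23.


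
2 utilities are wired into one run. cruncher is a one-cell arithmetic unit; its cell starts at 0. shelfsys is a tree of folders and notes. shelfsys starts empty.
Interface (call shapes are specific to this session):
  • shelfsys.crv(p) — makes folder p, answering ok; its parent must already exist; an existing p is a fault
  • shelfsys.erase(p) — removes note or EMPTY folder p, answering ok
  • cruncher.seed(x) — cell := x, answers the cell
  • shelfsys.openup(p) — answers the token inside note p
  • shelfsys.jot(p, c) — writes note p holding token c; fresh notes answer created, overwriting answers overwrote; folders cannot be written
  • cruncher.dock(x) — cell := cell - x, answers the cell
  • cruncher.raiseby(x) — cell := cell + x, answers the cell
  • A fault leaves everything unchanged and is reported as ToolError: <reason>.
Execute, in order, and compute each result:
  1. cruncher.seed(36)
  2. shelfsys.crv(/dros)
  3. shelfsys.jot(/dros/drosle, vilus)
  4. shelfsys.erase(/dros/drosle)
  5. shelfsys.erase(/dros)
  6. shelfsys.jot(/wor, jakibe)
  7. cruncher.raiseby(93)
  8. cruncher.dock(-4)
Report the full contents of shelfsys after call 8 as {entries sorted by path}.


Answer: {wor=jakibe}

Derivation:
>>> seed x→36
:: 36
>>> crv p→/dros
:: ok
>>> jot p→/dros/drosle c→vilus
:: created
>>> erase p→/dros/drosle
:: ok
>>> erase p→/dros
:: ok
>>> jot p→/wor c→jakibe
:: created
>>> raiseby x→93
:: 129
>>> dock x→-4
:: 133


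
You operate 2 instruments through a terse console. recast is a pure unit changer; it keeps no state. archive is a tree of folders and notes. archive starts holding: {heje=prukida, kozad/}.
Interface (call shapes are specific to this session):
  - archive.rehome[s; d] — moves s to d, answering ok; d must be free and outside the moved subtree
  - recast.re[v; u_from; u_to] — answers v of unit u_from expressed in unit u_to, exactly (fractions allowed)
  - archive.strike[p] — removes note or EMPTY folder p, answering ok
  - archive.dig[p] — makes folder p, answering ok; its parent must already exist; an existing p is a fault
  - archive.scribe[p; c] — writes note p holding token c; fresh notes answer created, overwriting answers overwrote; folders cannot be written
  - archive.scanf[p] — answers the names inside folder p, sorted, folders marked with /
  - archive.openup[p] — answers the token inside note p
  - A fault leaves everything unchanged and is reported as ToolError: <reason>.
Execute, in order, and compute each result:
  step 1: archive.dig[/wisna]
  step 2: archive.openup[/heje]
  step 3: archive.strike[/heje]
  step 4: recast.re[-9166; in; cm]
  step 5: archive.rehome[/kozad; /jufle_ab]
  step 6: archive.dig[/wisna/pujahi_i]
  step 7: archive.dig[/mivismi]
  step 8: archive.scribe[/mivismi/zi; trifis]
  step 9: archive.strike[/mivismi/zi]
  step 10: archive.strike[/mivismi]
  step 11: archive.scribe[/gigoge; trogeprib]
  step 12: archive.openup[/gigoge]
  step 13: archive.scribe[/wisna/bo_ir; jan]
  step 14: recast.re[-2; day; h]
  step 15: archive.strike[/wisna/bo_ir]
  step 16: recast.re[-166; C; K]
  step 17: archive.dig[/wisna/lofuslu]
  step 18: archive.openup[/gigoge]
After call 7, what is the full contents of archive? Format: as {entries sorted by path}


# archive.dig(/wisna) ~> ok
# archive.openup(/heje) ~> prukida
# archive.strike(/heje) ~> ok
# recast.re(-9166, in, cm) ~> -582041/25
# archive.rehome(/kozad, /jufle_ab) ~> ok
# archive.dig(/wisna/pujahi_i) ~> ok
# archive.dig(/mivismi) ~> ok
# archive.scribe(/mivismi/zi, trifis) ~> created
# archive.strike(/mivismi/zi) ~> ok
# archive.strike(/mivismi) ~> ok
# archive.scribe(/gigoge, trogeprib) ~> created
# archive.openup(/gigoge) ~> trogeprib
# archive.scribe(/wisna/bo_ir, jan) ~> created
# recast.re(-2, day, h) ~> -48
# archive.strike(/wisna/bo_ir) ~> ok
# recast.re(-166, C, K) ~> 2143/20
# archive.dig(/wisna/lofuslu) ~> ok
# archive.openup(/gigoge) ~> trogeprib

Answer: {jufle_ab/, mivismi/, wisna/, wisna/pujahi_i/}


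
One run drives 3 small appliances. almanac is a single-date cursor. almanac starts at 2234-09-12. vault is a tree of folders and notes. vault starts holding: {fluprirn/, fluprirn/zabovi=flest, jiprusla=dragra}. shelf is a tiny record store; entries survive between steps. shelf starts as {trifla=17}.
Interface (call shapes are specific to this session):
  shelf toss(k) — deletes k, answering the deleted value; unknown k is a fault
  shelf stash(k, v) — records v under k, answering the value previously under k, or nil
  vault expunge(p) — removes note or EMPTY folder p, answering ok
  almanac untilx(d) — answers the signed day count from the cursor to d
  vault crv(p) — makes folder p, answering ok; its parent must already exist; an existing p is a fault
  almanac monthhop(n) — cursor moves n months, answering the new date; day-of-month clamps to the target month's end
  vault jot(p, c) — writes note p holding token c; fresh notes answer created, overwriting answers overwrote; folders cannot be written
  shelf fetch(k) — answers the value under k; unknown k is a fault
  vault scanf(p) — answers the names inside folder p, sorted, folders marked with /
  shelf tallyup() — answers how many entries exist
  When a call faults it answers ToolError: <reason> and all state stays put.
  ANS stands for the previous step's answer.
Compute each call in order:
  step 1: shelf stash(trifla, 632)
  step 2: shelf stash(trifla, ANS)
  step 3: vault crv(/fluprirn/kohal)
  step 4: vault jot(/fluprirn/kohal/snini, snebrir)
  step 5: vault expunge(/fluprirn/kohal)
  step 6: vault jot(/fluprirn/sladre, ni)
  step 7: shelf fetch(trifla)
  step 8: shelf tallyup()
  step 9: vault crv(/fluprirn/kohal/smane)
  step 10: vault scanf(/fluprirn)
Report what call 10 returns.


>>> shelf stash k='trifla' v='632'
:: 17
>>> shelf stash k='trifla' v='ANS'
:: 632
>>> vault crv p='/fluprirn/kohal'
:: ok
>>> vault jot p='/fluprirn/kohal/snini' c='snebrir'
:: created
>>> vault expunge p='/fluprirn/kohal'
:: ToolError: not empty
>>> vault jot p='/fluprirn/sladre' c='ni'
:: created
>>> shelf fetch k='trifla'
:: 17
>>> shelf tallyup
:: 1
>>> vault crv p='/fluprirn/kohal/smane'
:: ok
>>> vault scanf p='/fluprirn'
:: [kohal/, sladre, zabovi]

Answer: [kohal/, sladre, zabovi]


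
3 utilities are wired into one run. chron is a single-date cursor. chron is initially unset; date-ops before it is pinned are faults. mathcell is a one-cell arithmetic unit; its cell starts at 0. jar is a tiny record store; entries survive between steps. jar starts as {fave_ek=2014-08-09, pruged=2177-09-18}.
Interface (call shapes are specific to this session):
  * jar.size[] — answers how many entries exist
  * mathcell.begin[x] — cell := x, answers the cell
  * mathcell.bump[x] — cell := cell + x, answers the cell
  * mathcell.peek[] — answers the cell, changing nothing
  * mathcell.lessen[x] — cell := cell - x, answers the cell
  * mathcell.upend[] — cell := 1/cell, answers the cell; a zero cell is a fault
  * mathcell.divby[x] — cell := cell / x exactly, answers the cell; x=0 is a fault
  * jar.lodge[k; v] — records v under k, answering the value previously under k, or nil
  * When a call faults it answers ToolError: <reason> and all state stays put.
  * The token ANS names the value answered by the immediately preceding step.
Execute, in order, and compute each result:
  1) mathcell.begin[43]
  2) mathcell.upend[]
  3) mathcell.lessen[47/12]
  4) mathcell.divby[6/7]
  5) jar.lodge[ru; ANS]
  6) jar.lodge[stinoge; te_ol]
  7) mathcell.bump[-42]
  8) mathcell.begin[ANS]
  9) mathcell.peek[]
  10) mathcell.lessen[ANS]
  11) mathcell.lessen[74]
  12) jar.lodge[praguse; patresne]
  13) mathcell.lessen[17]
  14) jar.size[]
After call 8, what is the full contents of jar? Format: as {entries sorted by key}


% 1. mathcell.begin(43) => 43
% 2. mathcell.upend() => 1/43
% 3. mathcell.lessen(47/12) => -2009/516
% 4. mathcell.divby(6/7) => -14063/3096
% 5. jar.lodge(ru, ANS) => nil
% 6. jar.lodge(stinoge, te_ol) => nil
% 7. mathcell.bump(-42) => -144095/3096
% 8. mathcell.begin(ANS) => -144095/3096
% 9. mathcell.peek() => -144095/3096
% 10. mathcell.lessen(ANS) => 0
% 11. mathcell.lessen(74) => -74
% 12. jar.lodge(praguse, patresne) => nil
% 13. mathcell.lessen(17) => -91
% 14. jar.size() => 5

Answer: {fave_ek=2014-08-09, pruged=2177-09-18, ru=-14063/3096, stinoge=te_ol}


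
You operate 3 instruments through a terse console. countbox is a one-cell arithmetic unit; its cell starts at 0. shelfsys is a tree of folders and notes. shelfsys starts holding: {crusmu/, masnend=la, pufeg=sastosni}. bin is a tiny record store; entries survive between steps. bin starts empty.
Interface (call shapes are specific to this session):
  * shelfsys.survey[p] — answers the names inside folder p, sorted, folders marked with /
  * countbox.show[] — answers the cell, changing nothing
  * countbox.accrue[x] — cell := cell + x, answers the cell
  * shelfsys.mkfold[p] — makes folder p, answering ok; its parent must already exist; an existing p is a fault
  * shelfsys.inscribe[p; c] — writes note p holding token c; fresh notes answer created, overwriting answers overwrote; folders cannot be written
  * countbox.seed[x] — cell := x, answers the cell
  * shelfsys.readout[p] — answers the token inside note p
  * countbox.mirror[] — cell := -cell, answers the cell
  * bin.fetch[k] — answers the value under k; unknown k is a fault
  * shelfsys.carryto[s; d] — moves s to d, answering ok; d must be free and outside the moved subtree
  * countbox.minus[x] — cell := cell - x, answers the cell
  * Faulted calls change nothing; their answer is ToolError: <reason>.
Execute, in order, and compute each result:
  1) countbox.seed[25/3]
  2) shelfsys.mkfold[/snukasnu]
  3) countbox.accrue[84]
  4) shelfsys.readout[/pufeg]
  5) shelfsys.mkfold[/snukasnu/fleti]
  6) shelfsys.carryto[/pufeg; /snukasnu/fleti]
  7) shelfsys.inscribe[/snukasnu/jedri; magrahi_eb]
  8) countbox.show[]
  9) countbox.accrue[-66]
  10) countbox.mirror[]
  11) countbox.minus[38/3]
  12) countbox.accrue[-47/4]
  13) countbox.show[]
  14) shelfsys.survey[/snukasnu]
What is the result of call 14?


Answer: [fleti/, jedri]

Derivation:
~$ countbox.seed 25/3
= 25/3
~$ shelfsys.mkfold /snukasnu
= ok
~$ countbox.accrue 84
= 277/3
~$ shelfsys.readout /pufeg
= sastosni
~$ shelfsys.mkfold /snukasnu/fleti
= ok
~$ shelfsys.carryto /pufeg /snukasnu/fleti
= ToolError: exists
~$ shelfsys.inscribe /snukasnu/jedri magrahi_eb
= created
~$ countbox.show
= 277/3
~$ countbox.accrue -66
= 79/3
~$ countbox.mirror
= -79/3
~$ countbox.minus 38/3
= -39
~$ countbox.accrue -47/4
= -203/4
~$ countbox.show
= -203/4
~$ shelfsys.survey /snukasnu
= [fleti/, jedri]


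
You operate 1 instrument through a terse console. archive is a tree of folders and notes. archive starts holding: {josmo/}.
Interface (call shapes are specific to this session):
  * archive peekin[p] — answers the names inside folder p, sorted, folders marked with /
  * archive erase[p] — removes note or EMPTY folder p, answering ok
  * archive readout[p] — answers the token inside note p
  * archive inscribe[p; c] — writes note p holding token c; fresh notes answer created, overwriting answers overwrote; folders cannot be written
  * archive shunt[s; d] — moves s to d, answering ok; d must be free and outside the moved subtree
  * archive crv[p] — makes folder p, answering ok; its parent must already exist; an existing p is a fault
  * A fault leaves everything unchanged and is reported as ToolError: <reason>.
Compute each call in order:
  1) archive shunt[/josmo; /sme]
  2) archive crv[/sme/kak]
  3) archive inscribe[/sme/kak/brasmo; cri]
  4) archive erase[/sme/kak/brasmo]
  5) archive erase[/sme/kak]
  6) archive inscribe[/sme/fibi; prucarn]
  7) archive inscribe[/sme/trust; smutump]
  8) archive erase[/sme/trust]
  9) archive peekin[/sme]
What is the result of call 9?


// archive shunt(s: /josmo, d: /sme) == ok
// archive crv(p: /sme/kak) == ok
// archive inscribe(p: /sme/kak/brasmo, c: cri) == created
// archive erase(p: /sme/kak/brasmo) == ok
// archive erase(p: /sme/kak) == ok
// archive inscribe(p: /sme/fibi, c: prucarn) == created
// archive inscribe(p: /sme/trust, c: smutump) == created
// archive erase(p: /sme/trust) == ok
// archive peekin(p: /sme) == [fibi]

Answer: [fibi]


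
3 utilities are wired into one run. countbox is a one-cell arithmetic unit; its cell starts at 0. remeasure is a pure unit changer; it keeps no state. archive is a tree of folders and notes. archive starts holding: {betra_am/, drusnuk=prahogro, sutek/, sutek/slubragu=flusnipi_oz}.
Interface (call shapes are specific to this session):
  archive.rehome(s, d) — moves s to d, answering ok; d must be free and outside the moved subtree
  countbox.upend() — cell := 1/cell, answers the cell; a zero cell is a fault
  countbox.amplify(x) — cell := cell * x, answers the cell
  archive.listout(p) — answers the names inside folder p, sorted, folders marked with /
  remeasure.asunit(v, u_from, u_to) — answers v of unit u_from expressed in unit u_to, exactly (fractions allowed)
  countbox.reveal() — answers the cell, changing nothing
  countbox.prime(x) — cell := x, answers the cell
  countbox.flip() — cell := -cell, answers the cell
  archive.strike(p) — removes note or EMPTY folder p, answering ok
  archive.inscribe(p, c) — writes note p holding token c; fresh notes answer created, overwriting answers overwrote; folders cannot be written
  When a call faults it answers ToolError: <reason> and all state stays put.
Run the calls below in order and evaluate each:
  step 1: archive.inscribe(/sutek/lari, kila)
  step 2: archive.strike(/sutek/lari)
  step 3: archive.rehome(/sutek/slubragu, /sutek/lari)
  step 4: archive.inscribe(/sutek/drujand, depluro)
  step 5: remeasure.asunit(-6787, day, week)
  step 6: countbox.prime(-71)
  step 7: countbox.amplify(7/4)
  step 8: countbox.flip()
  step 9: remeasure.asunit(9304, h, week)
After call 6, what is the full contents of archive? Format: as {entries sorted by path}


Answer: {betra_am/, drusnuk=prahogro, sutek/, sutek/drujand=depluro, sutek/lari=flusnipi_oz}

Derivation:
·→ inscribe(p='/sutek/lari', c='kila')
·← created
·→ strike(p='/sutek/lari')
·← ok
·→ rehome(s='/sutek/slubragu', d='/sutek/lari')
·← ok
·→ inscribe(p='/sutek/drujand', c='depluro')
·← created
·→ asunit(v='-6787', u_from='day', u_to='week')
·← -6787/7
·→ prime(x='-71')
·← -71
·→ amplify(x='7/4')
·← -497/4
·→ flip()
·← 497/4
·→ asunit(v='9304', u_from='h', u_to='week')
·← 1163/21


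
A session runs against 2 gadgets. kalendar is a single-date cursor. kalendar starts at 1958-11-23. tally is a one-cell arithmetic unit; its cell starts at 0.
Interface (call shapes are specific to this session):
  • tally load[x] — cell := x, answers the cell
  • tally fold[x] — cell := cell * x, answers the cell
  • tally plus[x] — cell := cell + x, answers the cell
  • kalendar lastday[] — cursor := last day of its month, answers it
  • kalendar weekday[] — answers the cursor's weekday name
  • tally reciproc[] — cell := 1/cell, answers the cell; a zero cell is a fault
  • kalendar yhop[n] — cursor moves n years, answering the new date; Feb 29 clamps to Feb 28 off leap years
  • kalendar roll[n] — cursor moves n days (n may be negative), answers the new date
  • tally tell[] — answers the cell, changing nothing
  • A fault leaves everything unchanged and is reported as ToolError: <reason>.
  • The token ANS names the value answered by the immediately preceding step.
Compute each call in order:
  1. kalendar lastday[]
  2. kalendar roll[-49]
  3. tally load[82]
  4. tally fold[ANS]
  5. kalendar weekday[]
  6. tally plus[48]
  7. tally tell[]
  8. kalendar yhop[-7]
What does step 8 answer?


# kalendar lastday() ~> 1958-11-30
# kalendar roll(-49) ~> 1958-10-12
# tally load(82) ~> 82
# tally fold(ANS) ~> 6724
# kalendar weekday() ~> Sunday
# tally plus(48) ~> 6772
# tally tell() ~> 6772
# kalendar yhop(-7) ~> 1951-10-12

Answer: 1951-10-12


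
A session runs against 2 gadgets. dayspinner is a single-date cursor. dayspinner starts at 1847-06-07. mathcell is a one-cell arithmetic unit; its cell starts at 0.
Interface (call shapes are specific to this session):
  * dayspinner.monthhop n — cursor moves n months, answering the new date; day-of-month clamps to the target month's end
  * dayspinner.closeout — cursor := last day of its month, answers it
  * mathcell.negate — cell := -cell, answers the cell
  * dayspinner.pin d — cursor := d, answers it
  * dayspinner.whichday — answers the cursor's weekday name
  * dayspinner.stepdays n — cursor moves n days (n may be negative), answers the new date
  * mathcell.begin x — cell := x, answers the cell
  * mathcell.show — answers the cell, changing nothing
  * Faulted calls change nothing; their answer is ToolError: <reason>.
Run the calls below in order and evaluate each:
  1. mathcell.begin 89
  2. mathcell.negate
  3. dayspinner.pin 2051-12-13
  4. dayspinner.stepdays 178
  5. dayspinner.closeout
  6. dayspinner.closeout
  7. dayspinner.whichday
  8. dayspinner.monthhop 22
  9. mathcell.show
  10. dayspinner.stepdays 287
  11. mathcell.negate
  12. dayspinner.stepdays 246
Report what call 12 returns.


Answer: 2055-10-15

Derivation:
·→ begin(x→89)
·← 89
·→ negate()
·← -89
·→ pin(d→2051-12-13)
·← 2051-12-13
·→ stepdays(n→178)
·← 2052-06-08
·→ closeout()
·← 2052-06-30
·→ closeout()
·← 2052-06-30
·→ whichday()
·← Sunday
·→ monthhop(n→22)
·← 2054-04-30
·→ show()
·← -89
·→ stepdays(n→287)
·← 2055-02-11
·→ negate()
·← 89
·→ stepdays(n→246)
·← 2055-10-15


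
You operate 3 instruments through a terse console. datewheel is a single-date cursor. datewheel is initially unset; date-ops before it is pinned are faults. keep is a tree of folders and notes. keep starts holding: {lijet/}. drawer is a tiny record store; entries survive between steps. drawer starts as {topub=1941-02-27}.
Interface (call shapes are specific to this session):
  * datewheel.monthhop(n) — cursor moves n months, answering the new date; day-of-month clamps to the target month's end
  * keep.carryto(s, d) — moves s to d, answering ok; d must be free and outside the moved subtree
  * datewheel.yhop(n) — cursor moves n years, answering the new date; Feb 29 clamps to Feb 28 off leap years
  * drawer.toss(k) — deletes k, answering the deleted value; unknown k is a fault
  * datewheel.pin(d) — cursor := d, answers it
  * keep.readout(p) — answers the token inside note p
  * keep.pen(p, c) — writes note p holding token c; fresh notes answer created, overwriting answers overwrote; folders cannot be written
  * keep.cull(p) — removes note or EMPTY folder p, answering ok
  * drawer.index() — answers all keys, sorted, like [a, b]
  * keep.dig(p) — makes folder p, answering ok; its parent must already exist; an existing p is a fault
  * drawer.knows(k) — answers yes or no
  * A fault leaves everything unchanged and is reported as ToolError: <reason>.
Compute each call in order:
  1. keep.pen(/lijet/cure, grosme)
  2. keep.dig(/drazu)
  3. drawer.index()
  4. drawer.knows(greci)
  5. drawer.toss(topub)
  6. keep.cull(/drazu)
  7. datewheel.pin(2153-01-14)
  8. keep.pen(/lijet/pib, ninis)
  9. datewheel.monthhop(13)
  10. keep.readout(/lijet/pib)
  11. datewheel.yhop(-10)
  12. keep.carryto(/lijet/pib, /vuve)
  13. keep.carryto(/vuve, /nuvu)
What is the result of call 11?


Act: keep.pen[p→/lijet/cure; c→grosme]
Obs: created
Act: keep.dig[p→/drazu]
Obs: ok
Act: drawer.index[]
Obs: [topub]
Act: drawer.knows[k→greci]
Obs: no
Act: drawer.toss[k→topub]
Obs: 1941-02-27
Act: keep.cull[p→/drazu]
Obs: ok
Act: datewheel.pin[d→2153-01-14]
Obs: 2153-01-14
Act: keep.pen[p→/lijet/pib; c→ninis]
Obs: created
Act: datewheel.monthhop[n→13]
Obs: 2154-02-14
Act: keep.readout[p→/lijet/pib]
Obs: ninis
Act: datewheel.yhop[n→-10]
Obs: 2144-02-14
Act: keep.carryto[s→/lijet/pib; d→/vuve]
Obs: ok
Act: keep.carryto[s→/vuve; d→/nuvu]
Obs: ok

Answer: 2144-02-14


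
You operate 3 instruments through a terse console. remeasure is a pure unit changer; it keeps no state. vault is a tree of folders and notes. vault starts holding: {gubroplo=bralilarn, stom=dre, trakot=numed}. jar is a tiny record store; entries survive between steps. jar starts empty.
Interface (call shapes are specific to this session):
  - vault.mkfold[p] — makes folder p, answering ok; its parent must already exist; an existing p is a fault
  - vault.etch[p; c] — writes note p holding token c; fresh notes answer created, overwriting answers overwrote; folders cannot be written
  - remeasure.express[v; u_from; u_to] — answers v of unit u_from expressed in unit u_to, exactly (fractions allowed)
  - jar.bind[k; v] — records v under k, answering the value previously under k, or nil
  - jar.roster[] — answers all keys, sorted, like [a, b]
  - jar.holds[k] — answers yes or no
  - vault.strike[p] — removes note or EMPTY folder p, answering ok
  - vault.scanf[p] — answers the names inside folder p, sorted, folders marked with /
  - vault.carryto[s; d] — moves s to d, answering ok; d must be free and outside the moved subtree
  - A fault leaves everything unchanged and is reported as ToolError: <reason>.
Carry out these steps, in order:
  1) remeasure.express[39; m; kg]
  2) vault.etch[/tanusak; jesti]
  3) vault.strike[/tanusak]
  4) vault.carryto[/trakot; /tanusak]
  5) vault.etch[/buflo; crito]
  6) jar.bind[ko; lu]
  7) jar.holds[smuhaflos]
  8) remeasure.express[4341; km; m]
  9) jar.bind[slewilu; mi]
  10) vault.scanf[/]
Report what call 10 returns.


-- 1. remeasure.express(v: 39, u_from: m, u_to: kg) ~> ToolError: incompatible units
-- 2. vault.etch(p: /tanusak, c: jesti) ~> created
-- 3. vault.strike(p: /tanusak) ~> ok
-- 4. vault.carryto(s: /trakot, d: /tanusak) ~> ok
-- 5. vault.etch(p: /buflo, c: crito) ~> created
-- 6. jar.bind(k: ko, v: lu) ~> nil
-- 7. jar.holds(k: smuhaflos) ~> no
-- 8. remeasure.express(v: 4341, u_from: km, u_to: m) ~> 4341000
-- 9. jar.bind(k: slewilu, v: mi) ~> nil
-- 10. vault.scanf(p: /) ~> [buflo, gubroplo, stom, tanusak]

Answer: [buflo, gubroplo, stom, tanusak]


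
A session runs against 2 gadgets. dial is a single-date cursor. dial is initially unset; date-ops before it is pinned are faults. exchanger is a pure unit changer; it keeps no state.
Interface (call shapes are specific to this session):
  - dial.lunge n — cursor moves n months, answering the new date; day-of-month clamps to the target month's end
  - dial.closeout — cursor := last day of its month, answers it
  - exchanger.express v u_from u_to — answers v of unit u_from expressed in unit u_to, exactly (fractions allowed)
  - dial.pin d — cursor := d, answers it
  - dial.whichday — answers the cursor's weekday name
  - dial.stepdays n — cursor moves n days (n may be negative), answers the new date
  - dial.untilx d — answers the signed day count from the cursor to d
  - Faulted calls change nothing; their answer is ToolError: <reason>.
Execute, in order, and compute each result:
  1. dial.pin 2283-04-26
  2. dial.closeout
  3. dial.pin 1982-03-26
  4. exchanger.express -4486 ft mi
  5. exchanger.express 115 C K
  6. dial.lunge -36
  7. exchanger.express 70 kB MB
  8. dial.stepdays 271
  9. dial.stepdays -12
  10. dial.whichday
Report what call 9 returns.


Answer: 1979-12-10

Derivation:
Step: dial.pin[d: 2283-04-26]
Result: 2283-04-26
Step: dial.closeout[]
Result: 2283-04-30
Step: dial.pin[d: 1982-03-26]
Result: 1982-03-26
Step: exchanger.express[v: -4486; u_from: ft; u_to: mi]
Result: -2243/2640
Step: exchanger.express[v: 115; u_from: C; u_to: K]
Result: 7763/20
Step: dial.lunge[n: -36]
Result: 1979-03-26
Step: exchanger.express[v: 70; u_from: kB; u_to: MB]
Result: 7/100
Step: dial.stepdays[n: 271]
Result: 1979-12-22
Step: dial.stepdays[n: -12]
Result: 1979-12-10
Step: dial.whichday[]
Result: Monday


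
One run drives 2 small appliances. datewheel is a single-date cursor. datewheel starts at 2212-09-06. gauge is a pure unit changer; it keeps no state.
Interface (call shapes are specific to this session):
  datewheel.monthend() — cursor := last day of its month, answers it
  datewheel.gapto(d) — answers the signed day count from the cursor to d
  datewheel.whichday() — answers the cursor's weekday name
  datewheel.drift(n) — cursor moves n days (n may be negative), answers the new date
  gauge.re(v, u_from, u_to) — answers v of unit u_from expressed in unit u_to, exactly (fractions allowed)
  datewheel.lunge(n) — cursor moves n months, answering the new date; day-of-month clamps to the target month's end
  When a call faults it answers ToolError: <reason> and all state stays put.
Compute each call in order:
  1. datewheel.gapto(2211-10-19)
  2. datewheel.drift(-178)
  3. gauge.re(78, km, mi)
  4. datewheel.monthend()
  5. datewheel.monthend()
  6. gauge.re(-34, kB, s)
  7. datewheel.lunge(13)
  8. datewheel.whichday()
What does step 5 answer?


% datewheel.gapto d=2211-10-19
:: -323
% datewheel.drift n=-178
:: 2212-03-12
% gauge.re v=78 u_from=km u_to=mi
:: 203125/4191
% datewheel.monthend
:: 2212-03-31
% datewheel.monthend
:: 2212-03-31
% gauge.re v=-34 u_from=kB u_to=s
:: ToolError: incompatible units
% datewheel.lunge n=13
:: 2213-04-30
% datewheel.whichday
:: Friday

Answer: 2212-03-31


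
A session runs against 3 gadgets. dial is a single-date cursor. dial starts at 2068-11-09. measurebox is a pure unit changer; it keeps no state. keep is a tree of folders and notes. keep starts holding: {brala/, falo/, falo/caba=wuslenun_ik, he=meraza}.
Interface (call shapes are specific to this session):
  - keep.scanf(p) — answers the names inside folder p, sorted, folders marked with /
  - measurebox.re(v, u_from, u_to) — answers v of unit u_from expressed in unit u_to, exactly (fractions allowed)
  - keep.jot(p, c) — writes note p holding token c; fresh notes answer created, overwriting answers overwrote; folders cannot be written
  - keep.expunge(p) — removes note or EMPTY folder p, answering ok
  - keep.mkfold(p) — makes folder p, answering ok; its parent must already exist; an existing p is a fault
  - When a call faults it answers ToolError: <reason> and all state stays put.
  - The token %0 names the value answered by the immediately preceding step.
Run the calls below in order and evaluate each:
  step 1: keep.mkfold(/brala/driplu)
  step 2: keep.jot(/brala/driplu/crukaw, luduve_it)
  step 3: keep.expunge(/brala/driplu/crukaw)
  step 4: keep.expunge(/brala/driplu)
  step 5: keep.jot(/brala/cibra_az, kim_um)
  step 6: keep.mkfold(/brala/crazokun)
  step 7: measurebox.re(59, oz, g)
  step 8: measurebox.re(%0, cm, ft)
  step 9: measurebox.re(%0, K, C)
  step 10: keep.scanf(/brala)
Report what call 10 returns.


I call mkfold with p=/brala/driplu, — result: ok.
Now I run jot with p=/brala/driplu/crukaw, c=luduve_it, — result: created.
Then expunge with p=/brala/driplu/crukaw, yielding ok.
Now I run expunge with p=/brala/driplu, and get ok.
Next I call jot with p=/brala/cibra_az, c=kim_um: created.
I run mkfold with p=/brala/crazokun, and observe ok.
Then re with v=59, u_from=oz, u_to=g, giving 2676194983/1600000.
Calling re with v=%0, u_from=cm, u_to=ft, → 2676194983/48768000.
Calling re with v=%0, u_from=K, u_to=C, which returns -10644784217/48768000.
I run scanf with p=/brala: [cibra_az, crazokun/].

Answer: [cibra_az, crazokun/]


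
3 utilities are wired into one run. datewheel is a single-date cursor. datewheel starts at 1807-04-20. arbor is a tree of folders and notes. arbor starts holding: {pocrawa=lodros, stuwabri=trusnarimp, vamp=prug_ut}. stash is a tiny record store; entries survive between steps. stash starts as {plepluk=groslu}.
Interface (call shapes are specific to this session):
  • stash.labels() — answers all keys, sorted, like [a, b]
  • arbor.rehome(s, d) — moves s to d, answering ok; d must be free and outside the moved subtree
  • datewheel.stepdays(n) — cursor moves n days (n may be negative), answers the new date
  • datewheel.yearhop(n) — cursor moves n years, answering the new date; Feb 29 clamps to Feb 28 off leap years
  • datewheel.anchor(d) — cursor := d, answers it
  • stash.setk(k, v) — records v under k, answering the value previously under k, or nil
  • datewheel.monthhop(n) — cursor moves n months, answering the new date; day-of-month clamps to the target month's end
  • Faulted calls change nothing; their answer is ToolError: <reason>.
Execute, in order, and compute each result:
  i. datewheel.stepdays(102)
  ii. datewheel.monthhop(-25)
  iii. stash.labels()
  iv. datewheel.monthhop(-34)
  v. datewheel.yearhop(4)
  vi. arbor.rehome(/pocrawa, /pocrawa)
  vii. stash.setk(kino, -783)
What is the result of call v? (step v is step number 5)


[in] datewheel.stepdays n=102
= 1807-07-31
[in] datewheel.monthhop n=-25
= 1805-06-30
[in] stash.labels
= [plepluk]
[in] datewheel.monthhop n=-34
= 1802-08-30
[in] datewheel.yearhop n=4
= 1806-08-30
[in] arbor.rehome s=/pocrawa d=/pocrawa
= ToolError: exists
[in] stash.setk k=kino v=-783
= nil

Answer: 1806-08-30


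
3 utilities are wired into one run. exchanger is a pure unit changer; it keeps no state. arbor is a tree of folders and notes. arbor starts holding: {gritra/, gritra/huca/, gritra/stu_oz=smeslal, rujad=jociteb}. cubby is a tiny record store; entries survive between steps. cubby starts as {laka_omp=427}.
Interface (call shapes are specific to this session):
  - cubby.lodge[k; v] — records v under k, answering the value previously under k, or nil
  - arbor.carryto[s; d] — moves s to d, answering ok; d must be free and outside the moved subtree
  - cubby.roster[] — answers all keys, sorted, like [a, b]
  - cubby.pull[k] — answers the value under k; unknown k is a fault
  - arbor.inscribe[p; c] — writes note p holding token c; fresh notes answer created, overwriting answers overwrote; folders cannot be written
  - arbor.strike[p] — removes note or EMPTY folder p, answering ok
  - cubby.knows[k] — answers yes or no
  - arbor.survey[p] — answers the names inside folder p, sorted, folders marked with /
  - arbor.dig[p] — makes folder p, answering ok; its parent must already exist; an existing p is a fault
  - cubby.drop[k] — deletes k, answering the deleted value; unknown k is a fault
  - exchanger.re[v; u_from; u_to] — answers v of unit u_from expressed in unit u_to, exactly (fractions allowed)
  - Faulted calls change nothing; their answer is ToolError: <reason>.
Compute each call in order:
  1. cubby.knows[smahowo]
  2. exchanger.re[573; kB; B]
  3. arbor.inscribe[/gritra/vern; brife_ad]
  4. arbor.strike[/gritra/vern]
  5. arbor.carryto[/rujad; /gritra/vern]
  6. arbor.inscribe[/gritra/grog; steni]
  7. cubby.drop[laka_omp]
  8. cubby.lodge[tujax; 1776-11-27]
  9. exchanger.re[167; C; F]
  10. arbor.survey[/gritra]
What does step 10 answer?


Answer: [grog, huca/, stu_oz, vern]

Derivation:
# knows(k: smahowo) == no
# re(v: 573, u_from: kB, u_to: B) == 573000
# inscribe(p: /gritra/vern, c: brife_ad) == created
# strike(p: /gritra/vern) == ok
# carryto(s: /rujad, d: /gritra/vern) == ok
# inscribe(p: /gritra/grog, c: steni) == created
# drop(k: laka_omp) == 427
# lodge(k: tujax, v: 1776-11-27) == nil
# re(v: 167, u_from: C, u_to: F) == 1663/5
# survey(p: /gritra) == [grog, huca/, stu_oz, vern]


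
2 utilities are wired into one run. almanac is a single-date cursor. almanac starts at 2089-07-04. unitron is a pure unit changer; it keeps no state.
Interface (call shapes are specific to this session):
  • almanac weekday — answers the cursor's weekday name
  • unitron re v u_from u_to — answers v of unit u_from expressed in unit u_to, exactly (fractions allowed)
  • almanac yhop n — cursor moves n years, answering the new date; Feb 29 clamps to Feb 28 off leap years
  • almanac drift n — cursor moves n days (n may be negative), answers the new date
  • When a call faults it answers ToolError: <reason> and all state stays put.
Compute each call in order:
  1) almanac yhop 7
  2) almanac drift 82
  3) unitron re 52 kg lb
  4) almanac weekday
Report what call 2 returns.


-> almanac yhop(7)
<- 2096-07-04
-> almanac drift(82)
<- 2096-09-24
-> unitron re(52, kg, lb)
<- 5200000000/45359237
-> almanac weekday()
<- Monday

Answer: 2096-09-24


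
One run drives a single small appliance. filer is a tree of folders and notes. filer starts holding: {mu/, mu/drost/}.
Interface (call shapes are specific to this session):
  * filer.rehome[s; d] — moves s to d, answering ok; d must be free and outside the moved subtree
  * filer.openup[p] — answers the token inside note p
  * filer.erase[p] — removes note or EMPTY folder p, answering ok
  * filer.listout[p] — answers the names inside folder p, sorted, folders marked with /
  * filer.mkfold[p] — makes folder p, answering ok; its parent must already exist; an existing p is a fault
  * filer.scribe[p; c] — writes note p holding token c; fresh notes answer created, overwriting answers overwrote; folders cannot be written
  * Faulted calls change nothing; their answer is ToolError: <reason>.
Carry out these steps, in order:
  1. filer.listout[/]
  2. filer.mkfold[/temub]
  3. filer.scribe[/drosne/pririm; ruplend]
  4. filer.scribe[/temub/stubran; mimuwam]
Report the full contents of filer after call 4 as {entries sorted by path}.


-> listout(p='/')
<- [mu/]
-> mkfold(p='/temub')
<- ok
-> scribe(p='/drosne/pririm', c='ruplend')
<- ToolError: no parent
-> scribe(p='/temub/stubran', c='mimuwam')
<- created

Answer: {mu/, mu/drost/, temub/, temub/stubran=mimuwam}


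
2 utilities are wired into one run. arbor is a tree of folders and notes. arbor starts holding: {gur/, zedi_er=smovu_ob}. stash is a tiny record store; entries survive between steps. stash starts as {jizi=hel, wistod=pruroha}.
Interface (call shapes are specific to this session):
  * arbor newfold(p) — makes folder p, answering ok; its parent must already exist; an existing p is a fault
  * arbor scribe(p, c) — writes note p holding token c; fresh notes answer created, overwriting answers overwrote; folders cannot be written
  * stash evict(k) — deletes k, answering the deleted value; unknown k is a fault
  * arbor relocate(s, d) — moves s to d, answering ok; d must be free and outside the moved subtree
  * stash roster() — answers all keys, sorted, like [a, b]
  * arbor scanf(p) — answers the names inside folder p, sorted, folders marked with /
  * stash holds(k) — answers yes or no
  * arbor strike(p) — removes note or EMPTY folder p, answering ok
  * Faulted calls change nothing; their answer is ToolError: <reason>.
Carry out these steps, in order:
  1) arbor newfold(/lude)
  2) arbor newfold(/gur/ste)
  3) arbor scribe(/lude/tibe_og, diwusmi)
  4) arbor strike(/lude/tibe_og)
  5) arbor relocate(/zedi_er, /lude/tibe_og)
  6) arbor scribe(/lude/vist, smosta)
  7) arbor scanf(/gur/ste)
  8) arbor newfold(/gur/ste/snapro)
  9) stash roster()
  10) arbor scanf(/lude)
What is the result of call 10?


-- 1. arbor newfold(p='/lude') : ok
-- 2. arbor newfold(p='/gur/ste') : ok
-- 3. arbor scribe(p='/lude/tibe_og', c='diwusmi') : created
-- 4. arbor strike(p='/lude/tibe_og') : ok
-- 5. arbor relocate(s='/zedi_er', d='/lude/tibe_og') : ok
-- 6. arbor scribe(p='/lude/vist', c='smosta') : created
-- 7. arbor scanf(p='/gur/ste') : []
-- 8. arbor newfold(p='/gur/ste/snapro') : ok
-- 9. stash roster() : [jizi, wistod]
-- 10. arbor scanf(p='/lude') : [tibe_og, vist]

Answer: [tibe_og, vist]
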